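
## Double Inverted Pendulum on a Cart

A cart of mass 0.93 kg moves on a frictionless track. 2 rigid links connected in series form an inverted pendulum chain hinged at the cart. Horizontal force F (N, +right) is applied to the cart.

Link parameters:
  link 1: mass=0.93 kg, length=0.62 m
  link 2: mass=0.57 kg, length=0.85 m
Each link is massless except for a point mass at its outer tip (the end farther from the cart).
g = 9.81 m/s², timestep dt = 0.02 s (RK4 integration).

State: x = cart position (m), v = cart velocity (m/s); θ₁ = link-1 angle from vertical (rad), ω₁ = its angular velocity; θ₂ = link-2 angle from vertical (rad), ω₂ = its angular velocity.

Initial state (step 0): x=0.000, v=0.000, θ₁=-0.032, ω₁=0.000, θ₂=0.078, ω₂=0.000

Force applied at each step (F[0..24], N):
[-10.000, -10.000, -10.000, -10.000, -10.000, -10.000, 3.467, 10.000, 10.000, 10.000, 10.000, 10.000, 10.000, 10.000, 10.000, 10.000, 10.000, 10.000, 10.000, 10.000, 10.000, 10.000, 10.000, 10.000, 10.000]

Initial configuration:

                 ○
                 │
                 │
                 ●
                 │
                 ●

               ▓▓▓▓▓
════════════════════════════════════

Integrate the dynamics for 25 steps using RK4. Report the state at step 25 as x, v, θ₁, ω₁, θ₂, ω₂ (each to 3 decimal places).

Answer: x=-0.132, v=0.813, θ₁=0.584, ω₁=1.616, θ₂=-0.078, ω₂=-1.572

Derivation:
apply F[0]=-10.000 → step 1: x=-0.002, v=-0.205, θ₁=-0.029, ω₁=0.299, θ₂=0.078, ω₂=0.041
apply F[1]=-10.000 → step 2: x=-0.008, v=-0.412, θ₁=-0.020, ω₁=0.605, θ₂=0.080, ω₂=0.080
apply F[2]=-10.000 → step 3: x=-0.019, v=-0.623, θ₁=-0.005, ω₁=0.924, θ₂=0.082, ω₂=0.114
apply F[3]=-10.000 → step 4: x=-0.033, v=-0.840, θ₁=0.017, ω₁=1.261, θ₂=0.084, ω₂=0.140
apply F[4]=-10.000 → step 5: x=-0.052, v=-1.063, θ₁=0.046, ω₁=1.622, θ₂=0.087, ω₂=0.157
apply F[5]=-10.000 → step 6: x=-0.076, v=-1.292, θ₁=0.082, ω₁=2.007, θ₂=0.090, ω₂=0.164
apply F[6]=+3.467 → step 7: x=-0.101, v=-1.242, θ₁=0.122, ω₁=1.962, θ₂=0.094, ω₂=0.161
apply F[7]=+10.000 → step 8: x=-0.124, v=-1.067, θ₁=0.159, ω₁=1.734, θ₂=0.097, ω₂=0.146
apply F[8]=+10.000 → step 9: x=-0.144, v=-0.905, θ₁=0.191, ω₁=1.546, θ₂=0.099, ω₂=0.119
apply F[9]=+10.000 → step 10: x=-0.160, v=-0.754, θ₁=0.221, ω₁=1.393, θ₂=0.101, ω₂=0.080
apply F[10]=+10.000 → step 11: x=-0.174, v=-0.614, θ₁=0.247, ω₁=1.272, θ₂=0.103, ω₂=0.030
apply F[11]=+10.000 → step 12: x=-0.185, v=-0.482, θ₁=0.272, ω₁=1.179, θ₂=0.103, ω₂=-0.030
apply F[12]=+10.000 → step 13: x=-0.193, v=-0.359, θ₁=0.295, ω₁=1.111, θ₂=0.101, ω₂=-0.099
apply F[13]=+10.000 → step 14: x=-0.199, v=-0.242, θ₁=0.316, ω₁=1.067, θ₂=0.099, ω₂=-0.178
apply F[14]=+10.000 → step 15: x=-0.203, v=-0.131, θ₁=0.337, ω₁=1.043, θ₂=0.094, ω₂=-0.265
apply F[15]=+10.000 → step 16: x=-0.205, v=-0.025, θ₁=0.358, ω₁=1.038, θ₂=0.088, ω₂=-0.361
apply F[16]=+10.000 → step 17: x=-0.204, v=0.076, θ₁=0.379, ω₁=1.051, θ₂=0.080, ω₂=-0.465
apply F[17]=+10.000 → step 18: x=-0.202, v=0.174, θ₁=0.400, ω₁=1.081, θ₂=0.069, ω₂=-0.578
apply F[18]=+10.000 → step 19: x=-0.197, v=0.269, θ₁=0.422, ω₁=1.125, θ₂=0.056, ω₂=-0.698
apply F[19]=+10.000 → step 20: x=-0.191, v=0.361, θ₁=0.445, ω₁=1.183, θ₂=0.041, ω₂=-0.827
apply F[20]=+10.000 → step 21: x=-0.183, v=0.451, θ₁=0.470, ω₁=1.253, θ₂=0.023, ω₂=-0.964
apply F[21]=+10.000 → step 22: x=-0.173, v=0.541, θ₁=0.496, ω₁=1.334, θ₂=0.003, ω₂=-1.108
apply F[22]=+10.000 → step 23: x=-0.161, v=0.631, θ₁=0.523, ω₁=1.422, θ₂=-0.021, ω₂=-1.258
apply F[23]=+10.000 → step 24: x=-0.148, v=0.721, θ₁=0.553, ω₁=1.517, θ₂=-0.048, ω₂=-1.413
apply F[24]=+10.000 → step 25: x=-0.132, v=0.813, θ₁=0.584, ω₁=1.616, θ₂=-0.078, ω₂=-1.572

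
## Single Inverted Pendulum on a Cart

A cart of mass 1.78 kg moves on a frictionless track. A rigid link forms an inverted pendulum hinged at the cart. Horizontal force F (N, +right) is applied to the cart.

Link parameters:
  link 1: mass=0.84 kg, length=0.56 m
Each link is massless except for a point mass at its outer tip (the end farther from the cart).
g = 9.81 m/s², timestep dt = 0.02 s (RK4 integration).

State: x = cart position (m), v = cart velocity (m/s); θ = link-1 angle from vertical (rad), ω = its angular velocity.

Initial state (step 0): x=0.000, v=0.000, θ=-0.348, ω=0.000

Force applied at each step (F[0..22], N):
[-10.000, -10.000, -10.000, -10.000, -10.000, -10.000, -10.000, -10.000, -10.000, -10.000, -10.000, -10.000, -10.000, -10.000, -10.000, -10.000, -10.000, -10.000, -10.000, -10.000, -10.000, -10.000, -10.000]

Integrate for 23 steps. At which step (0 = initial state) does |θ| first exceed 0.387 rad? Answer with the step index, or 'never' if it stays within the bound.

apply F[0]=-10.000 → step 1: x=-0.001, v=-0.078, θ=-0.348, ω=0.012
apply F[1]=-10.000 → step 2: x=-0.003, v=-0.157, θ=-0.348, ω=0.024
apply F[2]=-10.000 → step 3: x=-0.007, v=-0.235, θ=-0.347, ω=0.037
apply F[3]=-10.000 → step 4: x=-0.013, v=-0.314, θ=-0.346, ω=0.050
apply F[4]=-10.000 → step 5: x=-0.020, v=-0.392, θ=-0.345, ω=0.063
apply F[5]=-10.000 → step 6: x=-0.028, v=-0.471, θ=-0.344, ω=0.077
apply F[6]=-10.000 → step 7: x=-0.038, v=-0.550, θ=-0.342, ω=0.092
apply F[7]=-10.000 → step 8: x=-0.050, v=-0.629, θ=-0.340, ω=0.108
apply F[8]=-10.000 → step 9: x=-0.064, v=-0.708, θ=-0.337, ω=0.125
apply F[9]=-10.000 → step 10: x=-0.079, v=-0.788, θ=-0.335, ω=0.144
apply F[10]=-10.000 → step 11: x=-0.095, v=-0.867, θ=-0.332, ω=0.163
apply F[11]=-10.000 → step 12: x=-0.113, v=-0.948, θ=-0.328, ω=0.185
apply F[12]=-10.000 → step 13: x=-0.133, v=-1.028, θ=-0.324, ω=0.209
apply F[13]=-10.000 → step 14: x=-0.154, v=-1.109, θ=-0.320, ω=0.235
apply F[14]=-10.000 → step 15: x=-0.177, v=-1.190, θ=-0.315, ω=0.263
apply F[15]=-10.000 → step 16: x=-0.202, v=-1.272, θ=-0.309, ω=0.295
apply F[16]=-10.000 → step 17: x=-0.228, v=-1.354, θ=-0.303, ω=0.329
apply F[17]=-10.000 → step 18: x=-0.256, v=-1.437, θ=-0.296, ω=0.368
apply F[18]=-10.000 → step 19: x=-0.286, v=-1.521, θ=-0.288, ω=0.410
apply F[19]=-10.000 → step 20: x=-0.317, v=-1.606, θ=-0.280, ω=0.457
apply F[20]=-10.000 → step 21: x=-0.350, v=-1.691, θ=-0.270, ω=0.509
apply F[21]=-10.000 → step 22: x=-0.385, v=-1.778, θ=-0.259, ω=0.566
apply F[22]=-10.000 → step 23: x=-0.421, v=-1.865, θ=-0.247, ω=0.630
max |θ| = 0.348 ≤ 0.387 over all 24 states.

Answer: never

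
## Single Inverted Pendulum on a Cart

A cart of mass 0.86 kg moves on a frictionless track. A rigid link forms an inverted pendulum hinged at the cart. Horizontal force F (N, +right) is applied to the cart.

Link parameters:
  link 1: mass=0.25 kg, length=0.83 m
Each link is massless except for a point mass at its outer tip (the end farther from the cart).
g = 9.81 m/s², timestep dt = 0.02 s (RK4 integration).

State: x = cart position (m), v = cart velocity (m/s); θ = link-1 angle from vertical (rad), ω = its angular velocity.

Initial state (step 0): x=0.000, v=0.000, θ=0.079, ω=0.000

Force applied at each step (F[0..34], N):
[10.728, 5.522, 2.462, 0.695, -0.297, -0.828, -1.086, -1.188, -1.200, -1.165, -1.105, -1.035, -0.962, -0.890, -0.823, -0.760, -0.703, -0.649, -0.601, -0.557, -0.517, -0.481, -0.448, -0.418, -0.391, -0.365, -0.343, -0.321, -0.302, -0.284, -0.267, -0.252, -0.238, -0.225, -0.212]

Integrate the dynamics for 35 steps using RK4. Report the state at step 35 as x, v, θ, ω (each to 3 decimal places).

Answer: x=0.121, v=0.005, θ=-0.016, ω=0.020

Derivation:
apply F[0]=+10.728 → step 1: x=0.002, v=0.245, θ=0.076, ω=-0.275
apply F[1]=+5.522 → step 2: x=0.009, v=0.369, θ=0.069, ω=-0.407
apply F[2]=+2.462 → step 3: x=0.016, v=0.422, θ=0.061, ω=-0.456
apply F[3]=+0.695 → step 4: x=0.025, v=0.435, θ=0.052, ω=-0.459
apply F[4]=-0.297 → step 5: x=0.034, v=0.426, θ=0.043, ω=-0.436
apply F[5]=-0.828 → step 6: x=0.042, v=0.404, θ=0.034, ω=-0.401
apply F[6]=-1.086 → step 7: x=0.050, v=0.377, θ=0.027, ω=-0.361
apply F[7]=-1.188 → step 8: x=0.057, v=0.348, θ=0.020, ω=-0.321
apply F[8]=-1.200 → step 9: x=0.064, v=0.320, θ=0.014, ω=-0.282
apply F[9]=-1.165 → step 10: x=0.070, v=0.292, θ=0.009, ω=-0.246
apply F[10]=-1.105 → step 11: x=0.075, v=0.266, θ=0.004, ω=-0.213
apply F[11]=-1.035 → step 12: x=0.080, v=0.242, θ=0.000, ω=-0.184
apply F[12]=-0.962 → step 13: x=0.085, v=0.219, θ=-0.003, ω=-0.157
apply F[13]=-0.890 → step 14: x=0.089, v=0.199, θ=-0.006, ω=-0.134
apply F[14]=-0.823 → step 15: x=0.093, v=0.180, θ=-0.009, ω=-0.113
apply F[15]=-0.760 → step 16: x=0.097, v=0.163, θ=-0.011, ω=-0.095
apply F[16]=-0.703 → step 17: x=0.100, v=0.147, θ=-0.013, ω=-0.079
apply F[17]=-0.649 → step 18: x=0.102, v=0.133, θ=-0.014, ω=-0.065
apply F[18]=-0.601 → step 19: x=0.105, v=0.120, θ=-0.015, ω=-0.052
apply F[19]=-0.557 → step 20: x=0.107, v=0.108, θ=-0.016, ω=-0.042
apply F[20]=-0.517 → step 21: x=0.109, v=0.097, θ=-0.017, ω=-0.032
apply F[21]=-0.481 → step 22: x=0.111, v=0.087, θ=-0.017, ω=-0.024
apply F[22]=-0.448 → step 23: x=0.113, v=0.077, θ=-0.018, ω=-0.017
apply F[23]=-0.418 → step 24: x=0.114, v=0.069, θ=-0.018, ω=-0.011
apply F[24]=-0.391 → step 25: x=0.115, v=0.060, θ=-0.018, ω=-0.005
apply F[25]=-0.365 → step 26: x=0.117, v=0.053, θ=-0.018, ω=-0.001
apply F[26]=-0.343 → step 27: x=0.118, v=0.046, θ=-0.018, ω=0.004
apply F[27]=-0.321 → step 28: x=0.118, v=0.040, θ=-0.018, ω=0.007
apply F[28]=-0.302 → step 29: x=0.119, v=0.034, θ=-0.018, ω=0.010
apply F[29]=-0.284 → step 30: x=0.120, v=0.028, θ=-0.018, ω=0.012
apply F[30]=-0.267 → step 31: x=0.120, v=0.023, θ=-0.018, ω=0.014
apply F[31]=-0.252 → step 32: x=0.121, v=0.018, θ=-0.017, ω=0.016
apply F[32]=-0.238 → step 33: x=0.121, v=0.013, θ=-0.017, ω=0.018
apply F[33]=-0.225 → step 34: x=0.121, v=0.009, θ=-0.017, ω=0.019
apply F[34]=-0.212 → step 35: x=0.121, v=0.005, θ=-0.016, ω=0.020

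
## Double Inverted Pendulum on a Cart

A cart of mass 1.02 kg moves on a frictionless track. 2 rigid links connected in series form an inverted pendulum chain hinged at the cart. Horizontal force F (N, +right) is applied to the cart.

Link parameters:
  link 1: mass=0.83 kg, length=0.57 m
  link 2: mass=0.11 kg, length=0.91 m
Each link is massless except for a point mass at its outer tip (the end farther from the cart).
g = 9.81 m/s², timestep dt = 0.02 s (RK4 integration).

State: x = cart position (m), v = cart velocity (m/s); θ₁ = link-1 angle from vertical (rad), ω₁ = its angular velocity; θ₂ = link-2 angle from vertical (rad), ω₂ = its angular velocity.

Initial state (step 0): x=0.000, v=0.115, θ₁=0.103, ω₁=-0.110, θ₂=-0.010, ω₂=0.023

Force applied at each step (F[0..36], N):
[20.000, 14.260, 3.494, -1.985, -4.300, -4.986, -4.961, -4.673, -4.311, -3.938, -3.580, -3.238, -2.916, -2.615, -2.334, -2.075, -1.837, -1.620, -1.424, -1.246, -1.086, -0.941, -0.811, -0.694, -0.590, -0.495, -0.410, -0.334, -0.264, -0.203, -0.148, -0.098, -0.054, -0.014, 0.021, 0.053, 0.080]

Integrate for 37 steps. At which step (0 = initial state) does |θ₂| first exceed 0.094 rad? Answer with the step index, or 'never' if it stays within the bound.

Answer: never

Derivation:
apply F[0]=+20.000 → step 1: x=0.006, v=0.486, θ₁=0.095, ω₁=-0.718, θ₂=-0.010, ω₂=-0.008
apply F[1]=+14.260 → step 2: x=0.018, v=0.749, θ₁=0.076, ω₁=-1.143, θ₂=-0.010, ω₂=-0.033
apply F[2]=+3.494 → step 3: x=0.034, v=0.807, θ₁=0.053, ω₁=-1.219, θ₂=-0.011, ω₂=-0.050
apply F[3]=-1.985 → step 4: x=0.050, v=0.761, θ₁=0.029, ω₁=-1.123, θ₂=-0.012, ω₂=-0.062
apply F[4]=-4.300 → step 5: x=0.064, v=0.674, θ₁=0.008, ω₁=-0.962, θ₂=-0.014, ω₂=-0.069
apply F[5]=-4.986 → step 6: x=0.076, v=0.576, θ₁=-0.009, ω₁=-0.790, θ₂=-0.015, ω₂=-0.072
apply F[6]=-4.961 → step 7: x=0.087, v=0.482, θ₁=-0.023, ω₁=-0.630, θ₂=-0.016, ω₂=-0.072
apply F[7]=-4.673 → step 8: x=0.096, v=0.395, θ₁=-0.034, ω₁=-0.489, θ₂=-0.018, ω₂=-0.069
apply F[8]=-4.311 → step 9: x=0.103, v=0.318, θ₁=-0.043, ω₁=-0.368, θ₂=-0.019, ω₂=-0.064
apply F[9]=-3.938 → step 10: x=0.109, v=0.249, θ₁=-0.049, ω₁=-0.264, θ₂=-0.020, ω₂=-0.058
apply F[10]=-3.580 → step 11: x=0.113, v=0.188, θ₁=-0.054, ω₁=-0.177, θ₂=-0.021, ω₂=-0.050
apply F[11]=-3.238 → step 12: x=0.116, v=0.135, θ₁=-0.057, ω₁=-0.104, θ₂=-0.022, ω₂=-0.042
apply F[12]=-2.916 → step 13: x=0.118, v=0.088, θ₁=-0.058, ω₁=-0.044, θ₂=-0.023, ω₂=-0.033
apply F[13]=-2.615 → step 14: x=0.120, v=0.048, θ₁=-0.058, ω₁=0.006, θ₂=-0.024, ω₂=-0.025
apply F[14]=-2.334 → step 15: x=0.120, v=0.013, θ₁=-0.058, ω₁=0.045, θ₂=-0.024, ω₂=-0.016
apply F[15]=-2.075 → step 16: x=0.120, v=-0.018, θ₁=-0.057, ω₁=0.077, θ₂=-0.024, ω₂=-0.008
apply F[16]=-1.837 → step 17: x=0.120, v=-0.044, θ₁=-0.055, ω₁=0.102, θ₂=-0.024, ω₂=-0.000
apply F[17]=-1.620 → step 18: x=0.119, v=-0.066, θ₁=-0.053, ω₁=0.120, θ₂=-0.024, ω₂=0.007
apply F[18]=-1.424 → step 19: x=0.117, v=-0.084, θ₁=-0.050, ω₁=0.134, θ₂=-0.024, ω₂=0.014
apply F[19]=-1.246 → step 20: x=0.115, v=-0.100, θ₁=-0.047, ω₁=0.144, θ₂=-0.024, ω₂=0.020
apply F[20]=-1.086 → step 21: x=0.113, v=-0.113, θ₁=-0.044, ω₁=0.149, θ₂=-0.023, ω₂=0.025
apply F[21]=-0.941 → step 22: x=0.111, v=-0.123, θ₁=-0.041, ω₁=0.152, θ₂=-0.023, ω₂=0.030
apply F[22]=-0.811 → step 23: x=0.108, v=-0.132, θ₁=-0.038, ω₁=0.153, θ₂=-0.022, ω₂=0.034
apply F[23]=-0.694 → step 24: x=0.106, v=-0.139, θ₁=-0.035, ω₁=0.152, θ₂=-0.021, ω₂=0.038
apply F[24]=-0.590 → step 25: x=0.103, v=-0.144, θ₁=-0.032, ω₁=0.149, θ₂=-0.021, ω₂=0.041
apply F[25]=-0.495 → step 26: x=0.100, v=-0.149, θ₁=-0.029, ω₁=0.145, θ₂=-0.020, ω₂=0.044
apply F[26]=-0.410 → step 27: x=0.097, v=-0.152, θ₁=-0.027, ω₁=0.141, θ₂=-0.019, ω₂=0.046
apply F[27]=-0.334 → step 28: x=0.094, v=-0.154, θ₁=-0.024, ω₁=0.135, θ₂=-0.018, ω₂=0.047
apply F[28]=-0.264 → step 29: x=0.091, v=-0.155, θ₁=-0.021, ω₁=0.129, θ₂=-0.017, ω₂=0.048
apply F[29]=-0.203 → step 30: x=0.088, v=-0.155, θ₁=-0.019, ω₁=0.123, θ₂=-0.016, ω₂=0.049
apply F[30]=-0.148 → step 31: x=0.084, v=-0.155, θ₁=-0.016, ω₁=0.116, θ₂=-0.015, ω₂=0.050
apply F[31]=-0.098 → step 32: x=0.081, v=-0.154, θ₁=-0.014, ω₁=0.110, θ₂=-0.014, ω₂=0.050
apply F[32]=-0.054 → step 33: x=0.078, v=-0.153, θ₁=-0.012, ω₁=0.103, θ₂=-0.013, ω₂=0.050
apply F[33]=-0.014 → step 34: x=0.075, v=-0.151, θ₁=-0.010, ω₁=0.097, θ₂=-0.012, ω₂=0.049
apply F[34]=+0.021 → step 35: x=0.072, v=-0.149, θ₁=-0.008, ω₁=0.090, θ₂=-0.011, ω₂=0.049
apply F[35]=+0.053 → step 36: x=0.069, v=-0.147, θ₁=-0.006, ω₁=0.084, θ₂=-0.010, ω₂=0.048
apply F[36]=+0.080 → step 37: x=0.066, v=-0.144, θ₁=-0.005, ω₁=0.078, θ₂=-0.009, ω₂=0.047
max |θ₂| = 0.024 ≤ 0.094 over all 38 states.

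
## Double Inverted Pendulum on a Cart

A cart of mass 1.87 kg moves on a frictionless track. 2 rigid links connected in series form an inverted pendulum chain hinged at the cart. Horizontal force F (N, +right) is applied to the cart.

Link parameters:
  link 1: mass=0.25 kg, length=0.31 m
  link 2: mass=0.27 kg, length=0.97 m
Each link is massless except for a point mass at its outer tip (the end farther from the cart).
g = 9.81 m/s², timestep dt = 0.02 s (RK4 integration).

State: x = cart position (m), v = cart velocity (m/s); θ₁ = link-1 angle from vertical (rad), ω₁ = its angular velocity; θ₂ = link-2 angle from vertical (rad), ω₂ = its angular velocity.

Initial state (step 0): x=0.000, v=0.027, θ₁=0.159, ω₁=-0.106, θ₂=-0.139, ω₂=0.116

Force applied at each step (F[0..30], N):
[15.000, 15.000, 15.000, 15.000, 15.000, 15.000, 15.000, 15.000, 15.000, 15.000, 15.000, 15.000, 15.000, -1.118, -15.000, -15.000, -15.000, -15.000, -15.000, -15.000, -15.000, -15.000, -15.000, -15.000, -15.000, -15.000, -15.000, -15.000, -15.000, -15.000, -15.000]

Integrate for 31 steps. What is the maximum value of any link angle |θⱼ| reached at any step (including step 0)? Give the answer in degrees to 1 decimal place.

Answer: 184.5°

Derivation:
apply F[0]=+15.000 → step 1: x=0.002, v=0.179, θ₁=0.155, ω₁=-0.297, θ₂=-0.138, ω₂=-0.008
apply F[1]=+15.000 → step 2: x=0.007, v=0.331, θ₁=0.147, ω₁=-0.498, θ₂=-0.139, ω₂=-0.130
apply F[2]=+15.000 → step 3: x=0.015, v=0.484, θ₁=0.135, ω₁=-0.713, θ₂=-0.143, ω₂=-0.247
apply F[3]=+15.000 → step 4: x=0.027, v=0.637, θ₁=0.118, ω₁=-0.950, θ₂=-0.149, ω₂=-0.359
apply F[4]=+15.000 → step 5: x=0.041, v=0.792, θ₁=0.097, ω₁=-1.215, θ₂=-0.157, ω₂=-0.464
apply F[5]=+15.000 → step 6: x=0.058, v=0.948, θ₁=0.070, ω₁=-1.516, θ₂=-0.168, ω₂=-0.559
apply F[6]=+15.000 → step 7: x=0.079, v=1.106, θ₁=0.036, ω₁=-1.861, θ₂=-0.180, ω₂=-0.643
apply F[7]=+15.000 → step 8: x=0.102, v=1.266, θ₁=-0.005, ω₁=-2.258, θ₂=-0.193, ω₂=-0.713
apply F[8]=+15.000 → step 9: x=0.129, v=1.427, θ₁=-0.055, ω₁=-2.717, θ₂=-0.208, ω₂=-0.765
apply F[9]=+15.000 → step 10: x=0.160, v=1.590, θ₁=-0.114, ω₁=-3.243, θ₂=-0.224, ω₂=-0.799
apply F[10]=+15.000 → step 11: x=0.193, v=1.754, θ₁=-0.185, ω₁=-3.836, θ₂=-0.240, ω₂=-0.814
apply F[11]=+15.000 → step 12: x=0.230, v=1.917, θ₁=-0.268, ω₁=-4.486, θ₂=-0.256, ω₂=-0.817
apply F[12]=+15.000 → step 13: x=0.270, v=2.076, θ₁=-0.365, ω₁=-5.165, θ₂=-0.273, ω₂=-0.819
apply F[13]=-1.118 → step 14: x=0.311, v=2.065, θ₁=-0.470, ω₁=-5.386, θ₂=-0.289, ω₂=-0.818
apply F[14]=-15.000 → step 15: x=0.351, v=1.913, θ₁=-0.577, ω₁=-5.318, θ₂=-0.305, ω₂=-0.789
apply F[15]=-15.000 → step 16: x=0.388, v=1.762, θ₁=-0.684, ω₁=-5.353, θ₂=-0.320, ω₂=-0.750
apply F[16]=-15.000 → step 17: x=0.421, v=1.611, θ₁=-0.792, ω₁=-5.477, θ₂=-0.335, ω₂=-0.706
apply F[17]=-15.000 → step 18: x=0.452, v=1.459, θ₁=-0.903, ω₁=-5.674, θ₂=-0.349, ω₂=-0.667
apply F[18]=-15.000 → step 19: x=0.480, v=1.303, θ₁=-1.019, ω₁=-5.930, θ₂=-0.362, ω₂=-0.642
apply F[19]=-15.000 → step 20: x=0.504, v=1.143, θ₁=-1.141, ω₁=-6.238, θ₂=-0.375, ω₂=-0.640
apply F[20]=-15.000 → step 21: x=0.525, v=0.977, θ₁=-1.269, ω₁=-6.591, θ₂=-0.388, ω₂=-0.673
apply F[21]=-15.000 → step 22: x=0.543, v=0.804, θ₁=-1.405, ω₁=-6.991, θ₂=-0.402, ω₂=-0.750
apply F[22]=-15.000 → step 23: x=0.557, v=0.625, θ₁=-1.549, ω₁=-7.445, θ₂=-0.418, ω₂=-0.882
apply F[23]=-15.000 → step 24: x=0.568, v=0.436, θ₁=-1.703, ω₁=-7.963, θ₂=-0.438, ω₂=-1.082
apply F[24]=-15.000 → step 25: x=0.575, v=0.239, θ₁=-1.868, ω₁=-8.563, θ₂=-0.462, ω₂=-1.366
apply F[25]=-15.000 → step 26: x=0.578, v=0.032, θ₁=-2.046, ω₁=-9.267, θ₂=-0.493, ω₂=-1.753
apply F[26]=-15.000 → step 27: x=0.576, v=-0.185, θ₁=-2.239, ω₁=-10.098, θ₂=-0.533, ω₂=-2.270
apply F[27]=-15.000 → step 28: x=0.570, v=-0.409, θ₁=-2.451, ω₁=-11.078, θ₂=-0.585, ω₂=-2.946
apply F[28]=-15.000 → step 29: x=0.560, v=-0.635, θ₁=-2.684, ω₁=-12.211, θ₂=-0.652, ω₂=-3.810
apply F[29]=-15.000 → step 30: x=0.545, v=-0.847, θ₁=-2.940, ω₁=-13.438, θ₂=-0.738, ω₂=-4.871
apply F[30]=-15.000 → step 31: x=0.526, v=-1.019, θ₁=-3.221, ω₁=-14.586, θ₂=-0.848, ω₂=-6.076
Max |angle| over trajectory = 3.221 rad = 184.5°.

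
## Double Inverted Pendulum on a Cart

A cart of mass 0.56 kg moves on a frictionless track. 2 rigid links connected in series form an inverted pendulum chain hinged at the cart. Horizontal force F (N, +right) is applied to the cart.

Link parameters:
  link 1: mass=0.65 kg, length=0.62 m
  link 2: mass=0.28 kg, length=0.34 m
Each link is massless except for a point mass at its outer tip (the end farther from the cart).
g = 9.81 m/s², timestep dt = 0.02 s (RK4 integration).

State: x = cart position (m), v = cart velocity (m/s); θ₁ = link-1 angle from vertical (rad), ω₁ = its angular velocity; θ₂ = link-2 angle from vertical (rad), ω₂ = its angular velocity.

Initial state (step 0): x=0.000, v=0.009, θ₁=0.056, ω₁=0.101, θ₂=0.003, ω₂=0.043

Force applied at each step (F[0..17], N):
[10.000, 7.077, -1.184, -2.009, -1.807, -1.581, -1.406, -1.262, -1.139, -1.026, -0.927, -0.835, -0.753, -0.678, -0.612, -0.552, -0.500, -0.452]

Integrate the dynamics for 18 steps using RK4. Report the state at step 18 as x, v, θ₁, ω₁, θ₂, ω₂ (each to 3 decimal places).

Answer: x=0.084, v=0.043, θ₁=-0.023, ω₁=0.033, θ₂=-0.016, ω₂=-0.008

Derivation:
apply F[0]=+10.000 → step 1: x=0.004, v=0.347, θ₁=0.053, ω₁=-0.417, θ₂=0.003, ω₂=-0.004
apply F[1]=+7.077 → step 2: x=0.013, v=0.583, θ₁=0.041, ω₁=-0.778, θ₂=0.003, ω₂=-0.042
apply F[2]=-1.184 → step 3: x=0.024, v=0.531, θ₁=0.026, ω₁=-0.678, θ₂=0.002, ω₂=-0.066
apply F[3]=-2.009 → step 4: x=0.034, v=0.453, θ₁=0.014, ω₁=-0.543, θ₂=0.000, ω₂=-0.081
apply F[4]=-1.807 → step 5: x=0.042, v=0.385, θ₁=0.004, ω₁=-0.430, θ₂=-0.001, ω₂=-0.089
apply F[5]=-1.581 → step 6: x=0.049, v=0.328, θ₁=-0.003, ω₁=-0.338, θ₂=-0.003, ω₂=-0.091
apply F[6]=-1.406 → step 7: x=0.055, v=0.280, θ₁=-0.009, ω₁=-0.263, θ₂=-0.005, ω₂=-0.089
apply F[7]=-1.262 → step 8: x=0.061, v=0.239, θ₁=-0.014, ω₁=-0.201, θ₂=-0.007, ω₂=-0.085
apply F[8]=-1.139 → step 9: x=0.065, v=0.203, θ₁=-0.017, ω₁=-0.150, θ₂=-0.008, ω₂=-0.078
apply F[9]=-1.026 → step 10: x=0.069, v=0.173, θ₁=-0.020, ω₁=-0.108, θ₂=-0.010, ω₂=-0.070
apply F[10]=-0.927 → step 11: x=0.072, v=0.147, θ₁=-0.022, ω₁=-0.073, θ₂=-0.011, ω₂=-0.061
apply F[11]=-0.835 → step 12: x=0.075, v=0.124, θ₁=-0.023, ω₁=-0.045, θ₂=-0.012, ω₂=-0.053
apply F[12]=-0.753 → step 13: x=0.077, v=0.105, θ₁=-0.024, ω₁=-0.023, θ₂=-0.013, ω₂=-0.044
apply F[13]=-0.678 → step 14: x=0.079, v=0.088, θ₁=-0.024, ω₁=-0.005, θ₂=-0.014, ω₂=-0.036
apply F[14]=-0.612 → step 15: x=0.081, v=0.074, θ₁=-0.024, ω₁=0.008, θ₂=-0.015, ω₂=-0.028
apply F[15]=-0.552 → step 16: x=0.082, v=0.062, θ₁=-0.024, ω₁=0.019, θ₂=-0.015, ω₂=-0.021
apply F[16]=-0.500 → step 17: x=0.083, v=0.052, θ₁=-0.023, ω₁=0.027, θ₂=-0.016, ω₂=-0.014
apply F[17]=-0.452 → step 18: x=0.084, v=0.043, θ₁=-0.023, ω₁=0.033, θ₂=-0.016, ω₂=-0.008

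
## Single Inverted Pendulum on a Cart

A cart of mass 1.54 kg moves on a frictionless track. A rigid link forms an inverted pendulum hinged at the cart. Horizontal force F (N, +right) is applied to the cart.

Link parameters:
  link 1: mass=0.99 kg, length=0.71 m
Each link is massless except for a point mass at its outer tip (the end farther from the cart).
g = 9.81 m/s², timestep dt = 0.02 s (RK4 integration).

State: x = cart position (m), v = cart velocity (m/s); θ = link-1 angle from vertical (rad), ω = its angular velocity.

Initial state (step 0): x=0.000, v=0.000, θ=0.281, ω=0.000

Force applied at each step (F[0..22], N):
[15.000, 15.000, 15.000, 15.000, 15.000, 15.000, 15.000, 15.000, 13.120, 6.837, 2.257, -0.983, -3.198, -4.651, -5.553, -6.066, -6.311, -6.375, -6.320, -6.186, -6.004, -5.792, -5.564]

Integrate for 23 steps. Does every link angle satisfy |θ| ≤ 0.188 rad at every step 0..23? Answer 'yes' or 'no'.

Answer: no

Derivation:
apply F[0]=+15.000 → step 1: x=0.002, v=0.154, θ=0.280, ω=-0.131
apply F[1]=+15.000 → step 2: x=0.006, v=0.308, θ=0.276, ω=-0.264
apply F[2]=+15.000 → step 3: x=0.014, v=0.463, θ=0.269, ω=-0.400
apply F[3]=+15.000 → step 4: x=0.025, v=0.620, θ=0.260, ω=-0.541
apply F[4]=+15.000 → step 5: x=0.039, v=0.778, θ=0.247, ω=-0.688
apply F[5]=+15.000 → step 6: x=0.056, v=0.939, θ=0.232, ω=-0.843
apply F[6]=+15.000 → step 7: x=0.076, v=1.103, θ=0.214, ω=-1.007
apply F[7]=+15.000 → step 8: x=0.100, v=1.271, θ=0.192, ω=-1.183
apply F[8]=+13.120 → step 9: x=0.127, v=1.419, θ=0.167, ω=-1.338
apply F[9]=+6.837 → step 10: x=0.156, v=1.490, θ=0.139, ω=-1.395
apply F[10]=+2.257 → step 11: x=0.186, v=1.506, θ=0.111, ω=-1.383
apply F[11]=-0.983 → step 12: x=0.216, v=1.483, θ=0.084, ω=-1.323
apply F[12]=-3.198 → step 13: x=0.245, v=1.433, θ=0.059, ω=-1.234
apply F[13]=-4.651 → step 14: x=0.273, v=1.368, θ=0.035, ω=-1.129
apply F[14]=-5.553 → step 15: x=0.300, v=1.293, θ=0.014, ω=-1.017
apply F[15]=-6.066 → step 16: x=0.325, v=1.214, θ=-0.005, ω=-0.904
apply F[16]=-6.311 → step 17: x=0.348, v=1.133, θ=-0.022, ω=-0.795
apply F[17]=-6.375 → step 18: x=0.370, v=1.054, θ=-0.037, ω=-0.692
apply F[18]=-6.320 → step 19: x=0.390, v=0.978, θ=-0.050, ω=-0.596
apply F[19]=-6.186 → step 20: x=0.409, v=0.904, θ=-0.061, ω=-0.508
apply F[20]=-6.004 → step 21: x=0.427, v=0.835, θ=-0.070, ω=-0.428
apply F[21]=-5.792 → step 22: x=0.443, v=0.769, θ=-0.078, ω=-0.357
apply F[22]=-5.564 → step 23: x=0.457, v=0.707, θ=-0.085, ω=-0.292
Max |angle| over trajectory = 0.281 rad; bound = 0.188 → exceeded.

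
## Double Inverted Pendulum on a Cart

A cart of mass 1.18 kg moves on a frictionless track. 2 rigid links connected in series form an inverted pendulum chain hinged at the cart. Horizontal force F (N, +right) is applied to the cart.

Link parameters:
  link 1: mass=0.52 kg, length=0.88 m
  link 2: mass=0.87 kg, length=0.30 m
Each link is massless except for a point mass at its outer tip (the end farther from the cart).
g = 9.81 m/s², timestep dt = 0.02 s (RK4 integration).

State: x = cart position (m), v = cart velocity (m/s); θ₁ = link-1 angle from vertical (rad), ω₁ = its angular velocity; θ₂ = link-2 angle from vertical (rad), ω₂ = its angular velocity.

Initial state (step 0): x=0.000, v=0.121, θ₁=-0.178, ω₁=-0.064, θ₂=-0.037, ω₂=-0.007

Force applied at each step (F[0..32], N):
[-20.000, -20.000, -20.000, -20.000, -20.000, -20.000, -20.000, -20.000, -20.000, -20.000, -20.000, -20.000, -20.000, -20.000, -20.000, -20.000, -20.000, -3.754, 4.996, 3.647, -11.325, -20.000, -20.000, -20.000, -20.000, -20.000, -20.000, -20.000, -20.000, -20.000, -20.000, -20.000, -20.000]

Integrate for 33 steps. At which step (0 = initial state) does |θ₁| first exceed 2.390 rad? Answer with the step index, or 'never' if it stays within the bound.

Answer: never

Derivation:
apply F[0]=-20.000 → step 1: x=-0.000, v=-0.169, θ₁=-0.177, ω₁=0.158, θ₂=-0.034, ω₂=0.291
apply F[1]=-20.000 → step 2: x=-0.007, v=-0.460, θ₁=-0.172, ω₁=0.382, θ₂=-0.025, ω₂=0.590
apply F[2]=-20.000 → step 3: x=-0.019, v=-0.754, θ₁=-0.162, ω₁=0.611, θ₂=-0.011, ω₂=0.891
apply F[3]=-20.000 → step 4: x=-0.037, v=-1.054, θ₁=-0.147, ω₁=0.851, θ₂=0.010, ω₂=1.189
apply F[4]=-20.000 → step 5: x=-0.061, v=-1.360, θ₁=-0.128, ω₁=1.105, θ₂=0.037, ω₂=1.480
apply F[5]=-20.000 → step 6: x=-0.091, v=-1.673, θ₁=-0.103, ω₁=1.377, θ₂=0.069, ω₂=1.757
apply F[6]=-20.000 → step 7: x=-0.128, v=-1.995, θ₁=-0.072, ω₁=1.671, θ₂=0.107, ω₂=2.008
apply F[7]=-20.000 → step 8: x=-0.171, v=-2.326, θ₁=-0.036, ω₁=1.993, θ₂=0.149, ω₂=2.220
apply F[8]=-20.000 → step 9: x=-0.221, v=-2.663, θ₁=0.008, ω₁=2.345, θ₂=0.195, ω₂=2.375
apply F[9]=-20.000 → step 10: x=-0.278, v=-3.004, θ₁=0.058, ω₁=2.727, θ₂=0.244, ω₂=2.454
apply F[10]=-20.000 → step 11: x=-0.341, v=-3.342, θ₁=0.117, ω₁=3.136, θ₂=0.293, ω₂=2.443
apply F[11]=-20.000 → step 12: x=-0.411, v=-3.668, θ₁=0.184, ω₁=3.561, θ₂=0.341, ω₂=2.340
apply F[12]=-20.000 → step 13: x=-0.488, v=-3.970, θ₁=0.259, ω₁=3.986, θ₂=0.386, ω₂=2.163
apply F[13]=-20.000 → step 14: x=-0.570, v=-4.235, θ₁=0.343, ω₁=4.383, θ₂=0.427, ω₂=1.965
apply F[14]=-20.000 → step 15: x=-0.657, v=-4.450, θ₁=0.434, ω₁=4.725, θ₂=0.465, ω₂=1.823
apply F[15]=-20.000 → step 16: x=-0.748, v=-4.609, θ₁=0.531, ω₁=4.989, θ₂=0.501, ω₂=1.823
apply F[16]=-20.000 → step 17: x=-0.841, v=-4.715, θ₁=0.633, ω₁=5.168, θ₂=0.539, ω₂=2.022
apply F[17]=-3.754 → step 18: x=-0.934, v=-4.593, θ₁=0.736, ω₁=5.141, θ₂=0.582, ω₂=2.297
apply F[18]=+4.996 → step 19: x=-1.024, v=-4.366, θ₁=0.838, ω₁=5.055, θ₂=0.631, ω₂=2.571
apply F[19]=+3.647 → step 20: x=-1.109, v=-4.152, θ₁=0.939, ω₁=4.997, θ₂=0.686, ω₂=2.911
apply F[20]=-11.325 → step 21: x=-1.191, v=-4.075, θ₁=1.039, ω₁=4.990, θ₂=0.750, ω₂=3.563
apply F[21]=-20.000 → step 22: x=-1.272, v=-4.059, θ₁=1.138, ω₁=4.976, θ₂=0.830, ω₂=4.457
apply F[22]=-20.000 → step 23: x=-1.353, v=-4.015, θ₁=1.237, ω₁=4.939, θ₂=0.929, ω₂=5.411
apply F[23]=-20.000 → step 24: x=-1.433, v=-3.939, θ₁=1.336, ω₁=4.887, θ₂=1.047, ω₂=6.380
apply F[24]=-20.000 → step 25: x=-1.511, v=-3.825, θ₁=1.433, ω₁=4.838, θ₂=1.184, ω₂=7.310
apply F[25]=-20.000 → step 26: x=-1.586, v=-3.669, θ₁=1.529, ω₁=4.817, θ₂=1.339, ω₂=8.134
apply F[26]=-20.000 → step 27: x=-1.657, v=-3.468, θ₁=1.626, ω₁=4.862, θ₂=1.508, ω₂=8.765
apply F[27]=-20.000 → step 28: x=-1.724, v=-3.222, θ₁=1.725, ω₁=5.013, θ₂=1.687, ω₂=9.109
apply F[28]=-20.000 → step 29: x=-1.786, v=-2.938, θ₁=1.828, ω₁=5.302, θ₂=1.870, ω₂=9.092
apply F[29]=-20.000 → step 30: x=-1.841, v=-2.621, θ₁=1.938, ω₁=5.738, θ₂=2.048, ω₂=8.684
apply F[30]=-20.000 → step 31: x=-1.890, v=-2.275, θ₁=2.058, ω₁=6.308, θ₂=2.215, ω₂=7.909
apply F[31]=-20.000 → step 32: x=-1.932, v=-1.890, θ₁=2.191, ω₁=6.991, θ₂=2.363, ω₂=6.836
apply F[32]=-20.000 → step 33: x=-1.966, v=-1.456, θ₁=2.338, ω₁=7.766, θ₂=2.487, ω₂=5.598
max |θ₁| = 2.338 ≤ 2.390 over all 34 states.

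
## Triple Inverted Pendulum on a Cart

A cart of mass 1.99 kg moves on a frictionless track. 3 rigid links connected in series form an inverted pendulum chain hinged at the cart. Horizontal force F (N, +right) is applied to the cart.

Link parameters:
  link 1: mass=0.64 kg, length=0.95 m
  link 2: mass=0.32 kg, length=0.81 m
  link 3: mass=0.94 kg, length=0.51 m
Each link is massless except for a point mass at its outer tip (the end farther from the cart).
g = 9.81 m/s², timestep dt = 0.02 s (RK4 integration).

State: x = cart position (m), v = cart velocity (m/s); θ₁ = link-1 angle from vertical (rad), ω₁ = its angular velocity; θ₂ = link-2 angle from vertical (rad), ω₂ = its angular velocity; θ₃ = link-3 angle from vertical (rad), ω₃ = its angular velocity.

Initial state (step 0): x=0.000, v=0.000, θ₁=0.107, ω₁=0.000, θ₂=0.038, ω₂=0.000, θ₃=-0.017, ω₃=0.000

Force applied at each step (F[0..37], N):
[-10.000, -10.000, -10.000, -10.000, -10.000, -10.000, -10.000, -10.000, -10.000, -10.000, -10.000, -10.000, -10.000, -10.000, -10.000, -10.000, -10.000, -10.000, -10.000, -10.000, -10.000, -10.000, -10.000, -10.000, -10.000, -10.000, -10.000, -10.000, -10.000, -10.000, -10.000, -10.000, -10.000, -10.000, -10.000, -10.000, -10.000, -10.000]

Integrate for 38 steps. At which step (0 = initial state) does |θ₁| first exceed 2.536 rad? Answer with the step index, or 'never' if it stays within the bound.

apply F[0]=-10.000 → step 1: x=-0.001, v=-0.119, θ₁=0.109, ω₁=0.172, θ₂=0.038, ω₂=-0.010, θ₃=-0.018, ω₃=-0.076
apply F[1]=-10.000 → step 2: x=-0.005, v=-0.238, θ₁=0.114, ω₁=0.347, θ₂=0.038, ω₂=-0.022, θ₃=-0.020, ω₃=-0.153
apply F[2]=-10.000 → step 3: x=-0.011, v=-0.358, θ₁=0.123, ω₁=0.525, θ₂=0.037, ω₂=-0.036, θ₃=-0.024, ω₃=-0.232
apply F[3]=-10.000 → step 4: x=-0.019, v=-0.479, θ₁=0.135, ω₁=0.709, θ₂=0.036, ω₂=-0.054, θ₃=-0.029, ω₃=-0.312
apply F[4]=-10.000 → step 5: x=-0.030, v=-0.601, θ₁=0.151, ω₁=0.901, θ₂=0.035, ω₂=-0.078, θ₃=-0.036, ω₃=-0.395
apply F[5]=-10.000 → step 6: x=-0.043, v=-0.724, θ₁=0.171, ω₁=1.100, θ₂=0.033, ω₂=-0.107, θ₃=-0.045, ω₃=-0.478
apply F[6]=-10.000 → step 7: x=-0.059, v=-0.848, θ₁=0.195, ω₁=1.306, θ₂=0.030, ω₂=-0.143, θ₃=-0.056, ω₃=-0.561
apply F[7]=-10.000 → step 8: x=-0.077, v=-0.972, θ₁=0.223, ω₁=1.518, θ₂=0.027, ω₂=-0.183, θ₃=-0.068, ω₃=-0.639
apply F[8]=-10.000 → step 9: x=-0.098, v=-1.094, θ₁=0.256, ω₁=1.733, θ₂=0.023, ω₂=-0.226, θ₃=-0.081, ω₃=-0.711
apply F[9]=-10.000 → step 10: x=-0.121, v=-1.215, θ₁=0.293, ω₁=1.949, θ₂=0.018, ω₂=-0.269, θ₃=-0.096, ω₃=-0.772
apply F[10]=-10.000 → step 11: x=-0.146, v=-1.331, θ₁=0.334, ω₁=2.160, θ₂=0.012, ω₂=-0.308, θ₃=-0.112, ω₃=-0.818
apply F[11]=-10.000 → step 12: x=-0.174, v=-1.443, θ₁=0.379, ω₁=2.363, θ₂=0.006, ω₂=-0.338, θ₃=-0.128, ω₃=-0.847
apply F[12]=-10.000 → step 13: x=-0.204, v=-1.549, θ₁=0.428, ω₁=2.555, θ₂=-0.001, ω₂=-0.354, θ₃=-0.146, ω₃=-0.859
apply F[13]=-10.000 → step 14: x=-0.236, v=-1.648, θ₁=0.481, ω₁=2.735, θ₂=-0.008, ω₂=-0.352, θ₃=-0.163, ω₃=-0.853
apply F[14]=-10.000 → step 15: x=-0.270, v=-1.740, θ₁=0.537, ω₁=2.901, θ₂=-0.015, ω₂=-0.330, θ₃=-0.180, ω₃=-0.831
apply F[15]=-10.000 → step 16: x=-0.306, v=-1.825, θ₁=0.597, ω₁=3.055, θ₂=-0.021, ω₂=-0.283, θ₃=-0.196, ω₃=-0.794
apply F[16]=-10.000 → step 17: x=-0.343, v=-1.901, θ₁=0.660, ω₁=3.198, θ₂=-0.026, ω₂=-0.212, θ₃=-0.211, ω₃=-0.747
apply F[17]=-10.000 → step 18: x=-0.382, v=-1.970, θ₁=0.725, ω₁=3.333, θ₂=-0.029, ω₂=-0.114, θ₃=-0.226, ω₃=-0.690
apply F[18]=-10.000 → step 19: x=-0.422, v=-2.032, θ₁=0.793, ω₁=3.461, θ₂=-0.031, ω₂=0.010, θ₃=-0.239, ω₃=-0.626
apply F[19]=-10.000 → step 20: x=-0.463, v=-2.085, θ₁=0.863, ω₁=3.585, θ₂=-0.029, ω₂=0.162, θ₃=-0.251, ω₃=-0.556
apply F[20]=-10.000 → step 21: x=-0.505, v=-2.131, θ₁=0.936, ω₁=3.706, θ₂=-0.024, ω₂=0.341, θ₃=-0.261, ω₃=-0.481
apply F[21]=-10.000 → step 22: x=-0.548, v=-2.169, θ₁=1.012, ω₁=3.825, θ₂=-0.015, ω₂=0.548, θ₃=-0.270, ω₃=-0.401
apply F[22]=-10.000 → step 23: x=-0.592, v=-2.198, θ₁=1.089, ω₁=3.944, θ₂=-0.002, ω₂=0.784, θ₃=-0.277, ω₃=-0.317
apply F[23]=-10.000 → step 24: x=-0.636, v=-2.219, θ₁=1.169, ω₁=4.062, θ₂=0.017, ω₂=1.049, θ₃=-0.283, ω₃=-0.226
apply F[24]=-10.000 → step 25: x=-0.680, v=-2.231, θ₁=1.252, ω₁=4.180, θ₂=0.040, ω₂=1.342, θ₃=-0.286, ω₃=-0.127
apply F[25]=-10.000 → step 26: x=-0.725, v=-2.233, θ₁=1.336, ω₁=4.296, θ₂=0.070, ω₂=1.664, θ₃=-0.288, ω₃=-0.017
apply F[26]=-10.000 → step 27: x=-0.770, v=-2.226, θ₁=1.424, ω₁=4.410, θ₂=0.107, ω₂=2.013, θ₃=-0.287, ω₃=0.108
apply F[27]=-10.000 → step 28: x=-0.814, v=-2.210, θ₁=1.513, ω₁=4.519, θ₂=0.151, ω₂=2.387, θ₃=-0.283, ω₃=0.254
apply F[28]=-10.000 → step 29: x=-0.858, v=-2.186, θ₁=1.604, ω₁=4.620, θ₂=0.203, ω₂=2.784, θ₃=-0.276, ω₃=0.429
apply F[29]=-10.000 → step 30: x=-0.901, v=-2.153, θ₁=1.698, ω₁=4.711, θ₂=0.263, ω₂=3.201, θ₃=-0.266, ω₃=0.643
apply F[30]=-10.000 → step 31: x=-0.944, v=-2.115, θ₁=1.793, ω₁=4.788, θ₂=0.331, ω₂=3.631, θ₃=-0.250, ω₃=0.908
apply F[31]=-10.000 → step 32: x=-0.986, v=-2.071, θ₁=1.889, ω₁=4.845, θ₂=0.408, ω₂=4.070, θ₃=-0.229, ω₃=1.238
apply F[32]=-10.000 → step 33: x=-1.027, v=-2.024, θ₁=1.986, ω₁=4.878, θ₂=0.494, ω₂=4.510, θ₃=-0.200, ω₃=1.648
apply F[33]=-10.000 → step 34: x=-1.067, v=-1.977, θ₁=2.084, ω₁=4.880, θ₂=0.588, ω₂=4.941, θ₃=-0.162, ω₃=2.154
apply F[34]=-10.000 → step 35: x=-1.106, v=-1.932, θ₁=2.181, ω₁=4.844, θ₂=0.691, ω₂=5.352, θ₃=-0.113, ω₃=2.772
apply F[35]=-10.000 → step 36: x=-1.144, v=-1.893, θ₁=2.277, ω₁=4.763, θ₂=0.802, ω₂=5.725, θ₃=-0.051, ω₃=3.516
apply F[36]=-10.000 → step 37: x=-1.182, v=-1.862, θ₁=2.371, ω₁=4.630, θ₂=0.920, ω₂=6.037, θ₃=0.028, ω₃=4.395
apply F[37]=-10.000 → step 38: x=-1.219, v=-1.841, θ₁=2.462, ω₁=4.438, θ₂=1.043, ω₂=6.260, θ₃=0.126, ω₃=5.415
max |θ₁| = 2.462 ≤ 2.536 over all 39 states.

Answer: never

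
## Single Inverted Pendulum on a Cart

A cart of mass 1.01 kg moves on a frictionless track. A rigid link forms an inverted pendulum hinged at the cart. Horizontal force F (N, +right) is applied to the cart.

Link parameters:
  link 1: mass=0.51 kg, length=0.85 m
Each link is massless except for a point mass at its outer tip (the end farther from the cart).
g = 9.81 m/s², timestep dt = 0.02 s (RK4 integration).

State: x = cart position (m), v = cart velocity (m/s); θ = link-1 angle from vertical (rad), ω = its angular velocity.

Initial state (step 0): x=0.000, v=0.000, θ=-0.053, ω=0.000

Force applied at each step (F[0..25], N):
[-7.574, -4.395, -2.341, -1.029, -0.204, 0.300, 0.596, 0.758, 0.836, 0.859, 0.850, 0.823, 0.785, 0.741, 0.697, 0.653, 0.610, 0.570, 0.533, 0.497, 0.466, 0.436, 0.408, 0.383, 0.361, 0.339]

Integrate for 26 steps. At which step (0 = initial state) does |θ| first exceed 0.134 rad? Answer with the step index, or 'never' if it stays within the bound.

Answer: never

Derivation:
apply F[0]=-7.574 → step 1: x=-0.001, v=-0.145, θ=-0.051, ω=0.158
apply F[1]=-4.395 → step 2: x=-0.005, v=-0.227, θ=-0.047, ω=0.243
apply F[2]=-2.341 → step 3: x=-0.010, v=-0.269, θ=-0.042, ω=0.282
apply F[3]=-1.029 → step 4: x=-0.016, v=-0.285, θ=-0.036, ω=0.292
apply F[4]=-0.204 → step 5: x=-0.021, v=-0.286, θ=-0.031, ω=0.285
apply F[5]=+0.300 → step 6: x=-0.027, v=-0.277, θ=-0.025, ω=0.268
apply F[6]=+0.596 → step 7: x=-0.032, v=-0.263, θ=-0.020, ω=0.247
apply F[7]=+0.758 → step 8: x=-0.037, v=-0.246, θ=-0.015, ω=0.223
apply F[8]=+0.836 → step 9: x=-0.042, v=-0.228, θ=-0.011, ω=0.199
apply F[9]=+0.859 → step 10: x=-0.047, v=-0.211, θ=-0.007, ω=0.176
apply F[10]=+0.850 → step 11: x=-0.051, v=-0.193, θ=-0.004, ω=0.154
apply F[11]=+0.823 → step 12: x=-0.054, v=-0.177, θ=-0.001, ω=0.134
apply F[12]=+0.785 → step 13: x=-0.058, v=-0.161, θ=0.001, ω=0.116
apply F[13]=+0.741 → step 14: x=-0.061, v=-0.147, θ=0.003, ω=0.099
apply F[14]=+0.697 → step 15: x=-0.064, v=-0.133, θ=0.005, ω=0.085
apply F[15]=+0.653 → step 16: x=-0.066, v=-0.121, θ=0.007, ω=0.071
apply F[16]=+0.610 → step 17: x=-0.068, v=-0.110, θ=0.008, ω=0.060
apply F[17]=+0.570 → step 18: x=-0.071, v=-0.099, θ=0.009, ω=0.050
apply F[18]=+0.533 → step 19: x=-0.072, v=-0.090, θ=0.010, ω=0.041
apply F[19]=+0.497 → step 20: x=-0.074, v=-0.081, θ=0.011, ω=0.033
apply F[20]=+0.466 → step 21: x=-0.076, v=-0.073, θ=0.011, ω=0.026
apply F[21]=+0.436 → step 22: x=-0.077, v=-0.065, θ=0.012, ω=0.020
apply F[22]=+0.408 → step 23: x=-0.078, v=-0.058, θ=0.012, ω=0.014
apply F[23]=+0.383 → step 24: x=-0.079, v=-0.052, θ=0.013, ω=0.010
apply F[24]=+0.361 → step 25: x=-0.080, v=-0.046, θ=0.013, ω=0.006
apply F[25]=+0.339 → step 26: x=-0.081, v=-0.041, θ=0.013, ω=0.002
max |θ| = 0.053 ≤ 0.134 over all 27 states.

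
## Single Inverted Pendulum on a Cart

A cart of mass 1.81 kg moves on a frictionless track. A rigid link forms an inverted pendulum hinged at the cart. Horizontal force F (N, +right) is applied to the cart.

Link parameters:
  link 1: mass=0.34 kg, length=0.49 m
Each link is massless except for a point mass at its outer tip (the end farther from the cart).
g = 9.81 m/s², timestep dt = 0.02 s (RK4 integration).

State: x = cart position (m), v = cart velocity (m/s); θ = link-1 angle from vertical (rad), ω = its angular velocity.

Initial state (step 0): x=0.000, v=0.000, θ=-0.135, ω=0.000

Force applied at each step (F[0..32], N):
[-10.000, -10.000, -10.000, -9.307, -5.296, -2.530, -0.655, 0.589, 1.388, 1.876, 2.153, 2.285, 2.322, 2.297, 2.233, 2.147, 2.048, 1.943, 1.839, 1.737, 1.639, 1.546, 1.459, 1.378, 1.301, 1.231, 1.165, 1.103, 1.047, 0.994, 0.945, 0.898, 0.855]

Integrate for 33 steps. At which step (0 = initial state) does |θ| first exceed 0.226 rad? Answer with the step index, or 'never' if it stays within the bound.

Answer: never

Derivation:
apply F[0]=-10.000 → step 1: x=-0.001, v=-0.105, θ=-0.133, ω=0.159
apply F[1]=-10.000 → step 2: x=-0.004, v=-0.211, θ=-0.129, ω=0.320
apply F[2]=-10.000 → step 3: x=-0.009, v=-0.316, θ=-0.121, ω=0.484
apply F[3]=-9.307 → step 4: x=-0.017, v=-0.415, θ=-0.109, ω=0.638
apply F[4]=-5.296 → step 5: x=-0.026, v=-0.469, θ=-0.096, ω=0.708
apply F[5]=-2.530 → step 6: x=-0.035, v=-0.494, θ=-0.082, ω=0.722
apply F[6]=-0.655 → step 7: x=-0.045, v=-0.499, θ=-0.067, ω=0.702
apply F[7]=+0.589 → step 8: x=-0.055, v=-0.490, θ=-0.054, ω=0.660
apply F[8]=+1.388 → step 9: x=-0.065, v=-0.473, θ=-0.041, ω=0.606
apply F[9]=+1.876 → step 10: x=-0.074, v=-0.451, θ=-0.030, ω=0.547
apply F[10]=+2.153 → step 11: x=-0.083, v=-0.426, θ=-0.019, ω=0.487
apply F[11]=+2.285 → step 12: x=-0.091, v=-0.401, θ=-0.010, ω=0.429
apply F[12]=+2.322 → step 13: x=-0.099, v=-0.375, θ=-0.002, ω=0.374
apply F[13]=+2.297 → step 14: x=-0.106, v=-0.349, θ=0.005, ω=0.322
apply F[14]=+2.233 → step 15: x=-0.113, v=-0.325, θ=0.011, ω=0.276
apply F[15]=+2.147 → step 16: x=-0.119, v=-0.302, θ=0.016, ω=0.234
apply F[16]=+2.048 → step 17: x=-0.125, v=-0.280, θ=0.020, ω=0.196
apply F[17]=+1.943 → step 18: x=-0.130, v=-0.259, θ=0.024, ω=0.163
apply F[18]=+1.839 → step 19: x=-0.135, v=-0.240, θ=0.027, ω=0.134
apply F[19]=+1.737 → step 20: x=-0.140, v=-0.222, θ=0.029, ω=0.108
apply F[20]=+1.639 → step 21: x=-0.144, v=-0.205, θ=0.031, ω=0.085
apply F[21]=+1.546 → step 22: x=-0.148, v=-0.189, θ=0.033, ω=0.065
apply F[22]=+1.459 → step 23: x=-0.152, v=-0.174, θ=0.034, ω=0.048
apply F[23]=+1.378 → step 24: x=-0.155, v=-0.160, θ=0.035, ω=0.034
apply F[24]=+1.301 → step 25: x=-0.158, v=-0.147, θ=0.035, ω=0.021
apply F[25]=+1.231 → step 26: x=-0.161, v=-0.135, θ=0.035, ω=0.010
apply F[26]=+1.165 → step 27: x=-0.163, v=-0.123, θ=0.036, ω=0.000
apply F[27]=+1.103 → step 28: x=-0.166, v=-0.112, θ=0.035, ω=-0.007
apply F[28]=+1.047 → step 29: x=-0.168, v=-0.102, θ=0.035, ω=-0.014
apply F[29]=+0.994 → step 30: x=-0.170, v=-0.092, θ=0.035, ω=-0.020
apply F[30]=+0.945 → step 31: x=-0.172, v=-0.083, θ=0.034, ω=-0.025
apply F[31]=+0.898 → step 32: x=-0.173, v=-0.074, θ=0.034, ω=-0.029
apply F[32]=+0.855 → step 33: x=-0.175, v=-0.066, θ=0.033, ω=-0.032
max |θ| = 0.135 ≤ 0.226 over all 34 states.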